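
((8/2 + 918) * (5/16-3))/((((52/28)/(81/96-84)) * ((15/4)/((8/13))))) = 18207.25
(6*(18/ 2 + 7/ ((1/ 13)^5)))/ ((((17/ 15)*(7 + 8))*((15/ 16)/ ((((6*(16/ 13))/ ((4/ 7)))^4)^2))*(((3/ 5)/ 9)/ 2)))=316658964993052117586411520/ 13867422257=22834738794602504.15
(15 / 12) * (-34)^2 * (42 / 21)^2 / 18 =2890 / 9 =321.11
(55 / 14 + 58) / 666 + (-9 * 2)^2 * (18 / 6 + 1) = 4028257 / 3108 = 1296.09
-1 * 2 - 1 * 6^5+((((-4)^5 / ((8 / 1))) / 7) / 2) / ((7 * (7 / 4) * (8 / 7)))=-381154 / 49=-7778.65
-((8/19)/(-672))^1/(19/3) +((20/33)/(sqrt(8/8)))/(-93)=-199091/31021452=-0.01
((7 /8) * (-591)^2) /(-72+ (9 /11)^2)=-4695889 /1096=-4284.57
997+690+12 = 1699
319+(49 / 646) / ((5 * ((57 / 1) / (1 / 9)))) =528579859 / 1656990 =319.00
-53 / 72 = -0.74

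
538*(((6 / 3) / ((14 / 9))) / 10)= 2421 / 35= 69.17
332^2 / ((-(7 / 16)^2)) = -28217344 / 49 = -575864.16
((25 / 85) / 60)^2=0.00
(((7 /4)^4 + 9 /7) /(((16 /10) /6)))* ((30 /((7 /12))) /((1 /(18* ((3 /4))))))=27766.10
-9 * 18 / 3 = -54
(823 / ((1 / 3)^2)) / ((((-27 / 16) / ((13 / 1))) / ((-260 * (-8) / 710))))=-35606272 / 213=-167165.60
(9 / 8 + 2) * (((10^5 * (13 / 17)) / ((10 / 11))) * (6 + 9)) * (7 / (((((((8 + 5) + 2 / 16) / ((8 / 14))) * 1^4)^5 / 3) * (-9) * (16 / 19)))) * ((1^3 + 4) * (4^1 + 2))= -2848980992000 / 55566916839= -51.27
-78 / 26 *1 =-3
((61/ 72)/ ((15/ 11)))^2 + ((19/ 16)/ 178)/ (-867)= 11580417911/ 30000974400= 0.39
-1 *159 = -159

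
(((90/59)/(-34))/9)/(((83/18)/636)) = -57240/83249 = -0.69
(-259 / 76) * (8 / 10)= -259 / 95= -2.73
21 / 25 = 0.84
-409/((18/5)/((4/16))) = -28.40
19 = 19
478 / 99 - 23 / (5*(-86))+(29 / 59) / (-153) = 23144809 / 4744190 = 4.88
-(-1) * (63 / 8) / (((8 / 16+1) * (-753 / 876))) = -6.11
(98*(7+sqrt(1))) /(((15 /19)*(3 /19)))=283024 /45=6289.42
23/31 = 0.74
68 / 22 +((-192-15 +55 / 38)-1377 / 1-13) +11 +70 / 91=-8589483 / 5434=-1580.69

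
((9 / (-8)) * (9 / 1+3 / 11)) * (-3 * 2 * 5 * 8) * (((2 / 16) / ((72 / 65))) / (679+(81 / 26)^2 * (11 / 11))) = 0.41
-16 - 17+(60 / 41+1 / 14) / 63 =-1192465 / 36162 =-32.98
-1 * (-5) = 5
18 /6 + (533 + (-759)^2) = 576617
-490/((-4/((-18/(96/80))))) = -1837.50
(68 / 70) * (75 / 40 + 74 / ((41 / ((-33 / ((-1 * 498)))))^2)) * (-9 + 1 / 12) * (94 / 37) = -14852189608199 / 359919111720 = -41.27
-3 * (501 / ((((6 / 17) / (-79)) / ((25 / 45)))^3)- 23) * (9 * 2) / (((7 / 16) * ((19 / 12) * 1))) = 809048422053584 / 10773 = 75099640030.96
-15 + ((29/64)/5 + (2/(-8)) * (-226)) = 41.59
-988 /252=-247 /63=-3.92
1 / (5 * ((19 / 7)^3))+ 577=19788558 / 34295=577.01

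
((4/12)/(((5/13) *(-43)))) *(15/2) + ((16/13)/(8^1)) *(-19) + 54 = 56935/1118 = 50.93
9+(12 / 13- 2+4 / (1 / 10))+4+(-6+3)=636 / 13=48.92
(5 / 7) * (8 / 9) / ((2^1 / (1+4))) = 100 / 63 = 1.59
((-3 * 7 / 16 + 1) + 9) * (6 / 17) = 417 / 136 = 3.07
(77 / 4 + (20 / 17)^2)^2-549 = -164682855 / 1336336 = -123.23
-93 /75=-31 /25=-1.24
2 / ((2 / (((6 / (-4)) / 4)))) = -3 / 8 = -0.38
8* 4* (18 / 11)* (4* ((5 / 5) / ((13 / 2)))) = 4608 / 143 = 32.22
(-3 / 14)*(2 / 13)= -3 / 91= -0.03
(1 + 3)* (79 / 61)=316 / 61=5.18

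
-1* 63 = -63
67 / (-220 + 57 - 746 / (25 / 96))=-1675 / 75691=-0.02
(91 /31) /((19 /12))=1092 /589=1.85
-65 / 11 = -5.91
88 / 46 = 44 / 23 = 1.91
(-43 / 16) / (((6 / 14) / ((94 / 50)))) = -14147 / 1200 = -11.79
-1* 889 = -889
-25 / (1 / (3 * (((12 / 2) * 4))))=-1800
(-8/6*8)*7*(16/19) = -3584/57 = -62.88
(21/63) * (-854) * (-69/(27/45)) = 98210/3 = 32736.67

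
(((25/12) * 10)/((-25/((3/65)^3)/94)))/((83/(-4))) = 0.00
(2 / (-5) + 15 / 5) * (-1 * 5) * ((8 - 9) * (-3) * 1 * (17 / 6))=-221 / 2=-110.50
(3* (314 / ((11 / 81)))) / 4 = 38151 / 22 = 1734.14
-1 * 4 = -4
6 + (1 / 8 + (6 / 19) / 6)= 939 / 152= 6.18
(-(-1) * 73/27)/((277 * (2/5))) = 365/14958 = 0.02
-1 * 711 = -711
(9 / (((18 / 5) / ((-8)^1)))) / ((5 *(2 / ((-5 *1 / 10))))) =1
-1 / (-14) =1 / 14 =0.07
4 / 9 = 0.44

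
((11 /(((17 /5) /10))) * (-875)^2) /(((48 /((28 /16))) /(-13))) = -19159765625 /1632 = -11740052.47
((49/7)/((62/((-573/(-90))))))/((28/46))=4393/3720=1.18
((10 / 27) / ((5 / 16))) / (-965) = -32 / 26055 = -0.00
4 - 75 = -71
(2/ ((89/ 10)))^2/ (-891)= -400/ 7057611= -0.00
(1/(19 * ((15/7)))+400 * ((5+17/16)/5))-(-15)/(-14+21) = 971899/1995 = 487.17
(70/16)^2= 19.14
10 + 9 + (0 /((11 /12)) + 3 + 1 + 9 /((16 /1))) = 377 /16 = 23.56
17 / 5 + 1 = 22 / 5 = 4.40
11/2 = 5.50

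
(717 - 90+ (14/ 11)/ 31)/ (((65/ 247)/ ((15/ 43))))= 12187797/ 14663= 831.19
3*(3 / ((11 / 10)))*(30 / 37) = 2700 / 407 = 6.63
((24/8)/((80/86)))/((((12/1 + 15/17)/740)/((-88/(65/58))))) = -69023944/4745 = -14546.67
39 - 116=-77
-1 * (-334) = 334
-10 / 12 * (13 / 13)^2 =-5 / 6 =-0.83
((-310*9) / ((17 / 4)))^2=124545600 / 289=430953.63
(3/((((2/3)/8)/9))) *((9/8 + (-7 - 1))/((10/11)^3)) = -1185921/400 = -2964.80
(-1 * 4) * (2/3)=-8/3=-2.67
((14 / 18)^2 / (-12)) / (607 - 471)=-49 / 132192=-0.00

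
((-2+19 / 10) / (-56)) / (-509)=-1 / 285040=-0.00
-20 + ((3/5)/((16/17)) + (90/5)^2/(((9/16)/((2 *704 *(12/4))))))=194640371/80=2433004.64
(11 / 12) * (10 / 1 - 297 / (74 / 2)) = 1.81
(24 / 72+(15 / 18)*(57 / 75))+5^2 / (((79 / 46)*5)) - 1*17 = -31099 / 2370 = -13.12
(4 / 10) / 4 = 1 / 10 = 0.10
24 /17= 1.41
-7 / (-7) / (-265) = -1 / 265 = -0.00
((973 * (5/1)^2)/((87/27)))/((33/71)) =5181225/319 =16242.08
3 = 3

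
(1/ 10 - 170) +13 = -1569/ 10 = -156.90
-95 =-95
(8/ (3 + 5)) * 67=67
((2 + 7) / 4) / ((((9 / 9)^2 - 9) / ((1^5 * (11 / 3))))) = -33 / 32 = -1.03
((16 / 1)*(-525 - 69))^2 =90326016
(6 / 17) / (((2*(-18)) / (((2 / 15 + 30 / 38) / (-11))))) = 263 / 319770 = 0.00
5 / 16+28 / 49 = 99 / 112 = 0.88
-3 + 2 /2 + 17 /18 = -19 /18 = -1.06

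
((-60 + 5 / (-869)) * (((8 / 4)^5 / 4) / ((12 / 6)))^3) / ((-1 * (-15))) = -667456 / 2607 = -256.02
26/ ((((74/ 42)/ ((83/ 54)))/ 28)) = 211484/ 333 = 635.09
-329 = -329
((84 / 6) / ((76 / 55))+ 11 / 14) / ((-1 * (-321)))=484 / 14231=0.03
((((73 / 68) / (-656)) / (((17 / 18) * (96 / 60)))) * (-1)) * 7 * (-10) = -114975 / 1516672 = -0.08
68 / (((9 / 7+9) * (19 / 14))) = 833 / 171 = 4.87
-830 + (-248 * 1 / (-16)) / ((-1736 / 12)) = -23243 / 28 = -830.11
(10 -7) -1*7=-4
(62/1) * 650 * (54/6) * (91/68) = 8251425/17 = 485377.94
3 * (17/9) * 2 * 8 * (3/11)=272/11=24.73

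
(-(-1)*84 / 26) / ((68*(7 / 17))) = 3 / 26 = 0.12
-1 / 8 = -0.12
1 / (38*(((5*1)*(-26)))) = -1 / 4940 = -0.00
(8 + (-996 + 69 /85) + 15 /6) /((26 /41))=-6863277 /4420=-1552.78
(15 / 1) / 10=3 / 2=1.50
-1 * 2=-2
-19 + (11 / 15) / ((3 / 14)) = -701 / 45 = -15.58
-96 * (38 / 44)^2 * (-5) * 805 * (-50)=-1743630000 / 121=-14410165.29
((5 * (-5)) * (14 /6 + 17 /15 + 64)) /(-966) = 110 /63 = 1.75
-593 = -593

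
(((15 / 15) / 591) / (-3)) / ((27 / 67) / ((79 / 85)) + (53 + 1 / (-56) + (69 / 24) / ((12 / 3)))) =-1185632 / 113797482021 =-0.00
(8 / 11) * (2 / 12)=4 / 33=0.12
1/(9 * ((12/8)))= 2/27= 0.07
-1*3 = -3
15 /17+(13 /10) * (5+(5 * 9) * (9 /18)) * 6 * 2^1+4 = 7376 /17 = 433.88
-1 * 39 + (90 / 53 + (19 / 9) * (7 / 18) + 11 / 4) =-33.73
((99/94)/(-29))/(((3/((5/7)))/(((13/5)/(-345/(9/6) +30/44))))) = 4719/48134345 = 0.00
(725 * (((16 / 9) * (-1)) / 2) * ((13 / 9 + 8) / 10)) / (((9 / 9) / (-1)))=49300 / 81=608.64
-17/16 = -1.06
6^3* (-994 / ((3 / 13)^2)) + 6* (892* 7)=-3994200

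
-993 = -993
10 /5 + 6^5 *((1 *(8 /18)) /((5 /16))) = 55306 /5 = 11061.20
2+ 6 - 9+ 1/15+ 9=121/15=8.07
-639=-639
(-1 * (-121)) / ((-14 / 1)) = -121 / 14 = -8.64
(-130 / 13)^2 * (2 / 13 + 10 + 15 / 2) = 22950 / 13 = 1765.38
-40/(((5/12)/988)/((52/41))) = -120295.02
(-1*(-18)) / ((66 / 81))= 243 / 11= 22.09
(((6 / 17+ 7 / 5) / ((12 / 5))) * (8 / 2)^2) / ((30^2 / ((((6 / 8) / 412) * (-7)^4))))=357749 / 6303600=0.06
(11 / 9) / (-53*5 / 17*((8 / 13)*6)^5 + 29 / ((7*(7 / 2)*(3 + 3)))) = -3402157759 / 29777116577973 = -0.00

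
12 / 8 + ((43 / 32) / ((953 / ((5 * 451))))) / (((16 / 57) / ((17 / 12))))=34247311 / 1951744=17.55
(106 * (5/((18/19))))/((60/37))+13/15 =186763/540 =345.86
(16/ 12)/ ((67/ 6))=8/ 67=0.12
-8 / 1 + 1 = -7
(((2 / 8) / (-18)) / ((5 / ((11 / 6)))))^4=14641 / 21767823360000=0.00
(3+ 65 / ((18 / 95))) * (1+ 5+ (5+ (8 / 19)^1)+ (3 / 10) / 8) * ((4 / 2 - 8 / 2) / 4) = -108490493 / 54720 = -1982.65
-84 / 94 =-42 / 47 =-0.89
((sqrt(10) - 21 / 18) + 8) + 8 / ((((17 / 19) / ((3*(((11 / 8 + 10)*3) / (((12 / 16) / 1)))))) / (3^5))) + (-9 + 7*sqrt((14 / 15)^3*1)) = sqrt(10) + 98*sqrt(210) / 225 + 30250363 / 102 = 296581.66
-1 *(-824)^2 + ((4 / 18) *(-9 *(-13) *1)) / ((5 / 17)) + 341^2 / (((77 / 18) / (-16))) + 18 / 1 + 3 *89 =-38973331 / 35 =-1113523.74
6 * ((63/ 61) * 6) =2268/ 61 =37.18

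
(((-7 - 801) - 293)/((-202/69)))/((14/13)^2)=12838761/39592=324.28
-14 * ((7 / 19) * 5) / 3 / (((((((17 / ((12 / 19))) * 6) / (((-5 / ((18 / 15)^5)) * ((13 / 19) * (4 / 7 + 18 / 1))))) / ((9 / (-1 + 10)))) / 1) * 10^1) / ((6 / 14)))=13203125 / 226676232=0.06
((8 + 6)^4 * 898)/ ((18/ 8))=137990272/ 9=15332252.44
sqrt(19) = 4.36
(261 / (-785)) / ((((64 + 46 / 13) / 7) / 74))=-878787 / 344615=-2.55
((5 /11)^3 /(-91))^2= 15625 /14670296641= 0.00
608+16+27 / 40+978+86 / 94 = 3014749 / 1880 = 1603.59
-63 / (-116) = 63 / 116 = 0.54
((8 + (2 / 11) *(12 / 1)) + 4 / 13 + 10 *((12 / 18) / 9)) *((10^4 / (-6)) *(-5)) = 1084000000 / 11583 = 93585.43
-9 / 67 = -0.13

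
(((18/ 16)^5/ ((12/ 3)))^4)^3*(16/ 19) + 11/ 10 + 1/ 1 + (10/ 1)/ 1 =1847184266927208893891537491045313959624470998731458053434463717/ 152659114204604076176486398772410447239609284409365319353630720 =12.10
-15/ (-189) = 5/ 63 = 0.08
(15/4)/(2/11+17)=55/252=0.22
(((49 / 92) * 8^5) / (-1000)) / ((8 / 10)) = -12544 / 575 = -21.82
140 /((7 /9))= 180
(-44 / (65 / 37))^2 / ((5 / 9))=23853456 / 21125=1129.16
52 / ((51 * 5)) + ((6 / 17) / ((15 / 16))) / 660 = 956 / 4675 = 0.20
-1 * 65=-65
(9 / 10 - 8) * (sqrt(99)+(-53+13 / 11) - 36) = 34293 / 55 - 213 * sqrt(11) / 10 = 552.86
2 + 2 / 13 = 28 / 13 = 2.15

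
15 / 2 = 7.50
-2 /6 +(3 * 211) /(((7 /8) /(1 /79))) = 14639 /1659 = 8.82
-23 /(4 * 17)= -23 /68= -0.34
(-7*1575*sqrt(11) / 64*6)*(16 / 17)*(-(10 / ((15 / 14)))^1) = 154350*sqrt(11) / 17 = 30113.00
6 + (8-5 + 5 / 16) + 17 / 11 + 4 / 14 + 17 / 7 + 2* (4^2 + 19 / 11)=5491 / 112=49.03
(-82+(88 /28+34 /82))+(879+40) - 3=240379 /287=837.56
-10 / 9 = -1.11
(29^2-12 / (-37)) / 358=31129 / 13246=2.35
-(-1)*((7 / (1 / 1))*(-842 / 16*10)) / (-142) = 14735 / 568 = 25.94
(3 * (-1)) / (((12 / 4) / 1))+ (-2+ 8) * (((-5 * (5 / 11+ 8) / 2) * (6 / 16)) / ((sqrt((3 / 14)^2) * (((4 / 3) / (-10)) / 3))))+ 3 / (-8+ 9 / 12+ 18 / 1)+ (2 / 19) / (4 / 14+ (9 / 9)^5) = 3230678513 / 647064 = 4992.83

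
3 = 3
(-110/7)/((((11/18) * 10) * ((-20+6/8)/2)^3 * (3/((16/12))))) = 4096/3195731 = 0.00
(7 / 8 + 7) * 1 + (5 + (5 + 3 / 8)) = 73 / 4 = 18.25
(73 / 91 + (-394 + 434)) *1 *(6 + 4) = 37130 / 91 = 408.02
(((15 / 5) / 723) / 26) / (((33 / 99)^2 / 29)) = 261 / 6266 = 0.04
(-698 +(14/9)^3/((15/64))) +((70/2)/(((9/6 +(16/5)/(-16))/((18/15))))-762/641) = -59303699072/91121355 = -650.82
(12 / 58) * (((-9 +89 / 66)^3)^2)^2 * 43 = 11829461986248705563581944091796875 / 33019764690695894267904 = 358253975976.45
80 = 80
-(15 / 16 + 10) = -175 / 16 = -10.94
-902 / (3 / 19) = -17138 / 3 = -5712.67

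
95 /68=1.40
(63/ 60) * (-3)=-63/ 20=-3.15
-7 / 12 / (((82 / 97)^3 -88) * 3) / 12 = 6388711 / 34457985792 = 0.00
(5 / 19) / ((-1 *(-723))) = 5 / 13737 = 0.00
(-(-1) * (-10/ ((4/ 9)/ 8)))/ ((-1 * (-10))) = -18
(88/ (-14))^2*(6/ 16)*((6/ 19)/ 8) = 1089/ 1862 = 0.58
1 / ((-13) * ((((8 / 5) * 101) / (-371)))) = 1855 / 10504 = 0.18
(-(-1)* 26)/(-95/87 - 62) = -2262/5489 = -0.41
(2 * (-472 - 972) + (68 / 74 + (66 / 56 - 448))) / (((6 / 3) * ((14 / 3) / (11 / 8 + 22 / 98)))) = -6496829163 / 11371136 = -571.34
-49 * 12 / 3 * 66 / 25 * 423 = -5471928 / 25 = -218877.12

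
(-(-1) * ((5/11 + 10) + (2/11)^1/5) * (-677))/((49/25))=-1953145/539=-3623.65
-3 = -3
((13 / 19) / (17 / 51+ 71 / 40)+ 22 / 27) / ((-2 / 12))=-295748 / 43263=-6.84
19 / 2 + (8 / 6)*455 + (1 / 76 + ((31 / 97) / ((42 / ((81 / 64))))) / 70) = 213678197149 / 346778880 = 616.18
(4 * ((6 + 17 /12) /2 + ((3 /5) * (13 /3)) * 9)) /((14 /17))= 55301 /420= 131.67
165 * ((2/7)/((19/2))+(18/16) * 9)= 1782825/1064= 1675.59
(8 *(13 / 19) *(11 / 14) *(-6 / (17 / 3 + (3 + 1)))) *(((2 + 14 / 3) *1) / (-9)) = 22880 / 11571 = 1.98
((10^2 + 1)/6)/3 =5.61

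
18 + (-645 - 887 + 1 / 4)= -6055 / 4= -1513.75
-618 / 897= -206 / 299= -0.69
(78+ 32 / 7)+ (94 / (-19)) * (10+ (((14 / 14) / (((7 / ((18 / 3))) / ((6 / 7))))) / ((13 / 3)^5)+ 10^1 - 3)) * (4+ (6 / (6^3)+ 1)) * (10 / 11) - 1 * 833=-1134.86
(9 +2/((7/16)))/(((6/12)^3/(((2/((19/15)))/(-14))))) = -600/49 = -12.24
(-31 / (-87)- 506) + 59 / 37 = -1622534 / 3219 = -504.05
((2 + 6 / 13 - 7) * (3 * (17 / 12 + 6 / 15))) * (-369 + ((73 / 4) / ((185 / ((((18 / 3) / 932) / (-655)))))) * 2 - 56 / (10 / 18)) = 341208989489769 / 29363126000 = 11620.32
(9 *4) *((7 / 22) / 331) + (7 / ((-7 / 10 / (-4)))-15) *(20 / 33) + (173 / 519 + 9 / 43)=7387624 / 469689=15.73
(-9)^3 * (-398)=290142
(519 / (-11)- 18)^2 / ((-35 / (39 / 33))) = -6683157 / 46585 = -143.46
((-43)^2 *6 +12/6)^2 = 123121216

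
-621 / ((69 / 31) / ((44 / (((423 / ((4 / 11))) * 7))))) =-496 / 329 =-1.51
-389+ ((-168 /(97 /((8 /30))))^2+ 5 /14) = -1279156761 /3293150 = -388.43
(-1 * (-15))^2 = 225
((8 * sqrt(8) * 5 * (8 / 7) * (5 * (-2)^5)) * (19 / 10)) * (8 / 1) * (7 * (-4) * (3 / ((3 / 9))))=56033280 * sqrt(2)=79243024.52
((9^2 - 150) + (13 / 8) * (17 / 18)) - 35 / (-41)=-393275 / 5904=-66.61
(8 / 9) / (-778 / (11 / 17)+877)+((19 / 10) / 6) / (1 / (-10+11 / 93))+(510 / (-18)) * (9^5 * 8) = -267298304588279 / 19970820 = -13384443.13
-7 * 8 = -56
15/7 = 2.14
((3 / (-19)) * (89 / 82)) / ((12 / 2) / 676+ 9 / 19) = -15041 / 42353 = -0.36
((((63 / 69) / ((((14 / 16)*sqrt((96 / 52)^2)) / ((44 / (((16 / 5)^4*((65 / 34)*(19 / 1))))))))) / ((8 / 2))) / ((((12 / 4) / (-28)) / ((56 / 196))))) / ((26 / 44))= -0.01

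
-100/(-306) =50/153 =0.33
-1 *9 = -9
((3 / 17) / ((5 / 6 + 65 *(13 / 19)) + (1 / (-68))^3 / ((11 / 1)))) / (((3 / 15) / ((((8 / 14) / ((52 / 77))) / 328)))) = 239187960 / 4760876981939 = 0.00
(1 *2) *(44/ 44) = 2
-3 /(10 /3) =-9 /10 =-0.90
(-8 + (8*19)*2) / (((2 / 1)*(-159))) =-148 / 159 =-0.93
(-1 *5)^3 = -125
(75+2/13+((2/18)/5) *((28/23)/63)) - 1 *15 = 7284382/121095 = 60.15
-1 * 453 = -453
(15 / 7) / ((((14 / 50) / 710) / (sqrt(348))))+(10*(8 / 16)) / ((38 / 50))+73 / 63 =9262 / 1197+532500*sqrt(87) / 49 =101371.60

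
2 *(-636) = -1272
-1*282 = -282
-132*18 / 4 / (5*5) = -594 / 25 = -23.76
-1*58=-58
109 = 109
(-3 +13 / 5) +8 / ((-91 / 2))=-262 / 455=-0.58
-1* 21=-21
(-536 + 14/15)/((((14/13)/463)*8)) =-24154247/840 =-28755.06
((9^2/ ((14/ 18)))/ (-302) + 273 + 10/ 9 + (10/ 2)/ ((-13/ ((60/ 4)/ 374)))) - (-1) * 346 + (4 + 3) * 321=66296775235/ 23126103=2866.75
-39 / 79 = -0.49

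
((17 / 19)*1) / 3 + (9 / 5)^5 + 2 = 3775168 / 178125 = 21.19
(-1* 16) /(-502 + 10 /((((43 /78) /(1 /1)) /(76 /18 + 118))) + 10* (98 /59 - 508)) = 60888 /12742091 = 0.00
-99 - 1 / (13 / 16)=-1303 / 13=-100.23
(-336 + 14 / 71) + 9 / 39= -309733 / 923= -335.57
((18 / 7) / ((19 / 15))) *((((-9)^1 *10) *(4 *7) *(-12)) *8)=9331200 / 19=491115.79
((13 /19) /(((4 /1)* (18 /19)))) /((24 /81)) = 39 /64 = 0.61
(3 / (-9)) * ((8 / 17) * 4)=-32 / 51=-0.63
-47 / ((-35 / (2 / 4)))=47 / 70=0.67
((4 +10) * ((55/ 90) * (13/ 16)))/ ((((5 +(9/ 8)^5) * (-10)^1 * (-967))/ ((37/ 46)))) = 18962944/ 223077341205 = 0.00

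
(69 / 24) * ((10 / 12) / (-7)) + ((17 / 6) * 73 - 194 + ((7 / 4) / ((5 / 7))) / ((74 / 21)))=273221 / 20720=13.19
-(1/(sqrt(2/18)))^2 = -9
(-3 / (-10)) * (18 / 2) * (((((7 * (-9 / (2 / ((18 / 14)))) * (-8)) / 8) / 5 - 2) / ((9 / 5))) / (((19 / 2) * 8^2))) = 183 / 12160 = 0.02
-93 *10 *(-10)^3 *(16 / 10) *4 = 5952000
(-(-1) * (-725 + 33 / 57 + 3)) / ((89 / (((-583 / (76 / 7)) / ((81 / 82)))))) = 254829883 / 578322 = 440.64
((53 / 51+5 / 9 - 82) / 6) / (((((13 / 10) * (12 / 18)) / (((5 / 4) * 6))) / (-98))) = 7534975 / 663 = 11364.97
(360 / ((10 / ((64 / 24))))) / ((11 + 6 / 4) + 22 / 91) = 5824 / 773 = 7.53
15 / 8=1.88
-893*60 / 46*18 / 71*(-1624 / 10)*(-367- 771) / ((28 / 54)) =-171873623952 / 1633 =-105250229.00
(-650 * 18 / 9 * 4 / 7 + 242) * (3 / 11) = -10518 / 77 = -136.60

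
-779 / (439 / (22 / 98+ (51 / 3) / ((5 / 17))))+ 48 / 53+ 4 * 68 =968739528 / 5700415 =169.94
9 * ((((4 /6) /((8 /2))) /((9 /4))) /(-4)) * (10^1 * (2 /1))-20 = -70 /3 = -23.33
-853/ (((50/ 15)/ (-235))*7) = 120273/ 14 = 8590.93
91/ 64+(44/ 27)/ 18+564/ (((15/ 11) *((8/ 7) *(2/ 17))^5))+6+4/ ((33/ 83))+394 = 32979441599675779/ 3503554560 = 9413137.72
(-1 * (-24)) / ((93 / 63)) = 16.26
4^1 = 4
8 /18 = 4 /9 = 0.44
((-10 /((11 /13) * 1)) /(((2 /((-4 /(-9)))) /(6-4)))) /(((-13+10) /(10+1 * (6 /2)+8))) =3640 /99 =36.77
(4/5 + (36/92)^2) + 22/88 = 12729/10580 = 1.20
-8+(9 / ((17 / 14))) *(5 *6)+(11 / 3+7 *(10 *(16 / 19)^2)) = 4927879 / 18411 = 267.66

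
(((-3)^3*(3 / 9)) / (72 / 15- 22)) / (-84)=-15 / 2408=-0.01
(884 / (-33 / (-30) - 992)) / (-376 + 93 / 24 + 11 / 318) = 3748160 / 1563306597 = 0.00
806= 806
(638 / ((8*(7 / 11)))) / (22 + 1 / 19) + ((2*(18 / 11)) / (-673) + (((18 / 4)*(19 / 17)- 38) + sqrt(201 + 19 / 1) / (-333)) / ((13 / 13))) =-40297111721 / 1476483932- 2*sqrt(55) / 333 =-27.34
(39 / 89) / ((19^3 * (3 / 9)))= 117 / 610451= 0.00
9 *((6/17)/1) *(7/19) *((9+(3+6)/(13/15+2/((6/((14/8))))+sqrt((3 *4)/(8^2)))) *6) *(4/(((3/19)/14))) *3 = 769287456/6511 - 57153600 *sqrt(3)/6511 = 102948.01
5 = 5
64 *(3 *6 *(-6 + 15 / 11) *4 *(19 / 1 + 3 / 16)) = -4509216 / 11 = -409928.73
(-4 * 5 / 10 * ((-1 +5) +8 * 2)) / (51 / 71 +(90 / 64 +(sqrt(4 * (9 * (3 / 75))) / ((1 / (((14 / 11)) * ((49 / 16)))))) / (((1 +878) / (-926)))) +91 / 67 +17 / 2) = -98123590400 / 17307536867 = -5.67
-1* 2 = -2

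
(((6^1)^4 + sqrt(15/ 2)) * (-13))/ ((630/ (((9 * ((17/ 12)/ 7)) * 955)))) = -2279394/ 49 - 42211 * sqrt(30)/ 2352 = -46616.54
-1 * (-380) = 380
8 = 8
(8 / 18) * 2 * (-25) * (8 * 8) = -12800 / 9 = -1422.22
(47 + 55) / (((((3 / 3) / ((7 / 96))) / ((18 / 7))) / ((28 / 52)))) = 1071 / 104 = 10.30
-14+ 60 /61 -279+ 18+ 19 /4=-65701 /244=-269.27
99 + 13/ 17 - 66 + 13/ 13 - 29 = 98/ 17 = 5.76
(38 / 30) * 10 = 38 / 3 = 12.67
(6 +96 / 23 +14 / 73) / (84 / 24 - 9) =-34808 / 18469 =-1.88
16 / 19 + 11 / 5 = 289 / 95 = 3.04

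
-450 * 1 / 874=-0.51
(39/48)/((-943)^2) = 13/14227984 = 0.00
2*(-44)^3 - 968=-171336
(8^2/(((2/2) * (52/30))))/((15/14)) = 448/13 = 34.46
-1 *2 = -2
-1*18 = -18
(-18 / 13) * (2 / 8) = -9 / 26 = -0.35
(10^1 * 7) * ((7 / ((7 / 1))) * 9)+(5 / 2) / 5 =1261 / 2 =630.50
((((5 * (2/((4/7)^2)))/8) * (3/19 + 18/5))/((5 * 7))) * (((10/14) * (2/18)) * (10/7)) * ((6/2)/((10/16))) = 17/76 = 0.22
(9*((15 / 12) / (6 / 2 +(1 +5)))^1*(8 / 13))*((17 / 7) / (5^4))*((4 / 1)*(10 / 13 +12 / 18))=1088 / 63375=0.02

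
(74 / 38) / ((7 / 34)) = 1258 / 133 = 9.46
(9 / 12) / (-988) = -3 / 3952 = -0.00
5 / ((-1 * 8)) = -5 / 8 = -0.62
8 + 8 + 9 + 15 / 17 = 440 / 17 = 25.88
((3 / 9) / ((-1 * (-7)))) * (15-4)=11 / 21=0.52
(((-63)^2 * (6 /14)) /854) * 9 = 2187 /122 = 17.93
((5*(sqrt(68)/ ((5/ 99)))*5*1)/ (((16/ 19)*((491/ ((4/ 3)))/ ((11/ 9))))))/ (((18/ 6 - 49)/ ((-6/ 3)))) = 11495*sqrt(17)/ 67758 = 0.70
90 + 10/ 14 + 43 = 936/ 7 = 133.71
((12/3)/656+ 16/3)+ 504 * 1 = 250595/492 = 509.34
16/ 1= 16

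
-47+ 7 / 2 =-87 / 2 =-43.50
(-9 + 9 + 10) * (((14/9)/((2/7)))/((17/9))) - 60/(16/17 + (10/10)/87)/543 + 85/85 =128796843/4335493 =29.71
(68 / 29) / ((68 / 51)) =51 / 29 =1.76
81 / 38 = 2.13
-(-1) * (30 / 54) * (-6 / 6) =-5 / 9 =-0.56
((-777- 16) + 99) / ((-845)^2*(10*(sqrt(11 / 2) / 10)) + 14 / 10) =48580 / 140203717671777- 12388333750*sqrt(22) / 140203717671777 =-0.00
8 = 8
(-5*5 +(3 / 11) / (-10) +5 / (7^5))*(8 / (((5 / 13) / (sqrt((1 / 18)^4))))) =-601498573 / 374375925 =-1.61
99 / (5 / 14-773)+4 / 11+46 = 5501424 / 118987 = 46.24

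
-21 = -21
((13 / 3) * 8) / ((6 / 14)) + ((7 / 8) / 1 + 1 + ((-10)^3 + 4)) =-65753 / 72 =-913.24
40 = 40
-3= -3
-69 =-69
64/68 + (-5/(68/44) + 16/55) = -1873/935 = -2.00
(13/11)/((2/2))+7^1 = 90/11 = 8.18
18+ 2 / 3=56 / 3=18.67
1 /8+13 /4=27 /8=3.38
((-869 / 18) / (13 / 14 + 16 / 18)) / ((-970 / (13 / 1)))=79079 / 222130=0.36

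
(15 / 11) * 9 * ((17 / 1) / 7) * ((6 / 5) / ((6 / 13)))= 77.49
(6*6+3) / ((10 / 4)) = 15.60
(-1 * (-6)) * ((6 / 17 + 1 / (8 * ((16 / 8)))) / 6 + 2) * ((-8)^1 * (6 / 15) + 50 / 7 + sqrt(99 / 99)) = 584221 / 9520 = 61.37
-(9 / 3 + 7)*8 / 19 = -80 / 19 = -4.21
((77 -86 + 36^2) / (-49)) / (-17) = 1287 / 833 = 1.55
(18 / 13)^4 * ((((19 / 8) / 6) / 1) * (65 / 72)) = 23085 / 17576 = 1.31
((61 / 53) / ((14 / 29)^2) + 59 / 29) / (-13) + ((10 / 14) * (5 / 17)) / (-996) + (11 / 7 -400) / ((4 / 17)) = -28080094487911 / 16577596308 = -1693.86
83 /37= 2.24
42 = 42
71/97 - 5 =-414/97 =-4.27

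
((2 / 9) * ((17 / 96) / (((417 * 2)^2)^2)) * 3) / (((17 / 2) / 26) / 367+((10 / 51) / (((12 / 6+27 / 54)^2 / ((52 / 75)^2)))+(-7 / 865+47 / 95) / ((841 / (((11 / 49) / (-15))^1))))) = 583645391831490625 / 38181125980445977380260083392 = 0.00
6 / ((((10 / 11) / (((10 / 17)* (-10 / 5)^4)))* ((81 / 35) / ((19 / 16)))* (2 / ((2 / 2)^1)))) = 7315 / 459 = 15.94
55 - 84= -29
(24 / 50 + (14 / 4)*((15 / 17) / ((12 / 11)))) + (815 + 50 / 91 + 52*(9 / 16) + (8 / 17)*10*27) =301717337 / 309400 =975.17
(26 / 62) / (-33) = -0.01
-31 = -31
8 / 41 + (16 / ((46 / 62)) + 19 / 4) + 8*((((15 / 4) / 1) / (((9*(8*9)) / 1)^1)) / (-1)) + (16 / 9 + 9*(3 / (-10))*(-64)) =25593629 / 127305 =201.04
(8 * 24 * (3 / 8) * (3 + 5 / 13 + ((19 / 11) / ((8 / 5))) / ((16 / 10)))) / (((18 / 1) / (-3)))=-48.71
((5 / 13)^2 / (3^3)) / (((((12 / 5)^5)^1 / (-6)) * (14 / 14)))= -78125 / 189236736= -0.00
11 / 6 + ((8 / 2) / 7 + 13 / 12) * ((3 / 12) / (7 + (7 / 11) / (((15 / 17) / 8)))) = 1320847 / 707952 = 1.87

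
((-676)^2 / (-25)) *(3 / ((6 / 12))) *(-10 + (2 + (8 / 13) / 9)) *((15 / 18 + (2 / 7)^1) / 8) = 191648704 / 1575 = 121681.72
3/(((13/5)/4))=60/13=4.62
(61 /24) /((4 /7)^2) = 2989 /384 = 7.78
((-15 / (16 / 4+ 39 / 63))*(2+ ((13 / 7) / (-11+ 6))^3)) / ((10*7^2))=-751977 / 58224250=-0.01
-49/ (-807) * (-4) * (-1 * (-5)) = -980/ 807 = -1.21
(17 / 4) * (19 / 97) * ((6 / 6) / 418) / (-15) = -17 / 128040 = -0.00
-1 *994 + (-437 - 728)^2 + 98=1356329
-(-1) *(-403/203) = -403/203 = -1.99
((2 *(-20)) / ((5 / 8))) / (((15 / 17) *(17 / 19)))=-1216 / 15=-81.07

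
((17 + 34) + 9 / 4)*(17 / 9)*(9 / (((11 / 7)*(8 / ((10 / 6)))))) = 42245 / 352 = 120.01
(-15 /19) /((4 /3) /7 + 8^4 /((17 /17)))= -63 /326876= -0.00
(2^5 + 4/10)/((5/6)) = 972/25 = 38.88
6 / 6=1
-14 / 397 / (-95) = 14 / 37715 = 0.00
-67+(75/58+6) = -3463/58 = -59.71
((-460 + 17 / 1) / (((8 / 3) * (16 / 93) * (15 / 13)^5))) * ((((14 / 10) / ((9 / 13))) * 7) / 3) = -3248041831853 / 1458000000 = -2227.74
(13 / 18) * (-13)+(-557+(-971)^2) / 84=201749 / 18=11208.28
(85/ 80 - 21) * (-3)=59.81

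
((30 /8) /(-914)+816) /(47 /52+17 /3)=116347959 /936850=124.19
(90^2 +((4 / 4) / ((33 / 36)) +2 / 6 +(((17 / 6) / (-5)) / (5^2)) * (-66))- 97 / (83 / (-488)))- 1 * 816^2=-225002949682 / 342375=-657182.77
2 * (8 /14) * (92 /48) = 46 /21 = 2.19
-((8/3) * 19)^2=-23104/9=-2567.11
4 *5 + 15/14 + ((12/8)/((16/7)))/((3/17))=5553/224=24.79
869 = 869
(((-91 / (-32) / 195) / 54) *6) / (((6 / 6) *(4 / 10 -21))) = -7 / 88992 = -0.00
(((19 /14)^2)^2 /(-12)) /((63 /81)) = -390963 /1075648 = -0.36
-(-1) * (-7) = -7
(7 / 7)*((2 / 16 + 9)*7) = 511 / 8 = 63.88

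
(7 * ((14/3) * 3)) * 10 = 980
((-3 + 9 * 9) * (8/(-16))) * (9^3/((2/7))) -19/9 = -1791191/18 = -99510.61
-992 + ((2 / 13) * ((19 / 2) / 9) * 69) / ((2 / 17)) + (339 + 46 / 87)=-1260449 / 2262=-557.23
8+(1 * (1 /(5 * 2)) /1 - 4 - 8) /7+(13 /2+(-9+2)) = 29 /5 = 5.80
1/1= 1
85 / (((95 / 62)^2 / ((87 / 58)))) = 98022 / 1805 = 54.31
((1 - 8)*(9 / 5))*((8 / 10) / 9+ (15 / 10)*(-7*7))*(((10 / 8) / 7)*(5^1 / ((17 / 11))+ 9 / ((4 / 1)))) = 2464411 / 2720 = 906.03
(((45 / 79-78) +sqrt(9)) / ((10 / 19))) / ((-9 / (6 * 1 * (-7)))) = -52136 / 79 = -659.95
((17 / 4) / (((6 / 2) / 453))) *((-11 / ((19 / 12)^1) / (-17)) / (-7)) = -4983 / 133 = -37.47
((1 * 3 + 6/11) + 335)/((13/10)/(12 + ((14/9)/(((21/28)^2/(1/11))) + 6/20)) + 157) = 104116523/48315751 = 2.15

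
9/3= 3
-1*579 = -579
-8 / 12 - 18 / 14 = -41 / 21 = -1.95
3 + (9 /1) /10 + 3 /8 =171 /40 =4.28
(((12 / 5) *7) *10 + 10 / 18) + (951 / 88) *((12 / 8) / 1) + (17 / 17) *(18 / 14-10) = 1952059 / 11088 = 176.05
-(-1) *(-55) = -55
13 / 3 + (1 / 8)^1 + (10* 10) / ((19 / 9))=23633 / 456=51.83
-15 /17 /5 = -3 /17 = -0.18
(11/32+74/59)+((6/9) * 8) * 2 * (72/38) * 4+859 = 33771339/35872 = 941.44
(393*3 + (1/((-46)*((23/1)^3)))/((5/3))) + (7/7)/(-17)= 56085733169/47572970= 1178.94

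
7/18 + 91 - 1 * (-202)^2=-732827/18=-40712.61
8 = 8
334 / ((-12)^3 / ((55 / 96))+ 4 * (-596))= -9185 / 148504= -0.06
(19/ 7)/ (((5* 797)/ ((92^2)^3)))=11520745025536/ 27895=413003944.27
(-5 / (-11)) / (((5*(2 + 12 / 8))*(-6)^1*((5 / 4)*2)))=-2 / 1155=-0.00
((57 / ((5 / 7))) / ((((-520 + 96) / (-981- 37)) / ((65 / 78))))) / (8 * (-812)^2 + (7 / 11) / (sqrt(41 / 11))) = 410829805232 / 13572517878284235- 9671 * sqrt(451) / 108580143026273880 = 0.00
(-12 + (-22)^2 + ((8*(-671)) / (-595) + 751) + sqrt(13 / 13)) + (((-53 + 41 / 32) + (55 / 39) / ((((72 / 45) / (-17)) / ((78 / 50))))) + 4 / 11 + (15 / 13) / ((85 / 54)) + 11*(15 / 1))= 3604948713 / 2722720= 1324.02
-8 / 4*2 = -4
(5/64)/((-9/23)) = -115/576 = -0.20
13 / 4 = 3.25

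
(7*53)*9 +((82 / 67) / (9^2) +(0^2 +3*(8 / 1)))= 18251083 / 5427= 3363.02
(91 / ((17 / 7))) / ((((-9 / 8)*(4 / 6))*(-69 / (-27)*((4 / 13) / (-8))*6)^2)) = -1291836 / 8993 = -143.65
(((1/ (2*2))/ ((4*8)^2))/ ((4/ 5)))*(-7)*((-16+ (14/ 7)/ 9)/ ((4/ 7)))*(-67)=-1165465/ 294912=-3.95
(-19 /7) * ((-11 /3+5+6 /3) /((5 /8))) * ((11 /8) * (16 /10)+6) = -12464 /105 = -118.70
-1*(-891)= 891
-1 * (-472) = 472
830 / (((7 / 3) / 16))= 5691.43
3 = 3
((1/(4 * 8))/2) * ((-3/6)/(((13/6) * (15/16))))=-1/260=-0.00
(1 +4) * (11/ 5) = 11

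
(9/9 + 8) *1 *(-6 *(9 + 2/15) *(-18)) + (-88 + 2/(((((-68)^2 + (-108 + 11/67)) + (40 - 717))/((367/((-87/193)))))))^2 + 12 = 10459406590255813133/625995906457680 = 16708.43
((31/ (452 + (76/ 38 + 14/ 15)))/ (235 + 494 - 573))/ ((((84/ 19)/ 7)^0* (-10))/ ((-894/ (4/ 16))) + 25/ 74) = 512709/ 399824984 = 0.00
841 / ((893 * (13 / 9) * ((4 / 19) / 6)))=22707 / 1222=18.58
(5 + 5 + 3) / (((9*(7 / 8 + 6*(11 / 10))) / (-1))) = -40 / 207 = -0.19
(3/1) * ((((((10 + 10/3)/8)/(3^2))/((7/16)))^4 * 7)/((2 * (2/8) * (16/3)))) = 5120000/20253807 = 0.25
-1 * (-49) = 49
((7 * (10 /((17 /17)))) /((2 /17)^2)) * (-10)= -50575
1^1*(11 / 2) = 11 / 2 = 5.50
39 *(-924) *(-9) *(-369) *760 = -90953422560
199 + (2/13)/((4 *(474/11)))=199.00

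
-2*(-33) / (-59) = -66 / 59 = -1.12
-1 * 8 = -8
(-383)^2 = 146689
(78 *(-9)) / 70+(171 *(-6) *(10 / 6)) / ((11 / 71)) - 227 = -4340606 / 385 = -11274.30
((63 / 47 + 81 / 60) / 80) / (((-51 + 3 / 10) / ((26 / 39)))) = -281 / 635440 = -0.00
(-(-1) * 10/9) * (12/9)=40/27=1.48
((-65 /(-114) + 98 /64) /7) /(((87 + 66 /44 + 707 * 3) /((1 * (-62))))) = -118823 /14105448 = -0.01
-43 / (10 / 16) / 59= -344 / 295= -1.17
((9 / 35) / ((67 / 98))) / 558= 7 / 10385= 0.00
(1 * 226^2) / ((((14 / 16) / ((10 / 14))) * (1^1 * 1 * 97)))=2043040 / 4753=429.84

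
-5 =-5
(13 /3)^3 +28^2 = 23365 /27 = 865.37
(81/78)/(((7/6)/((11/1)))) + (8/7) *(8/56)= 6341/637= 9.95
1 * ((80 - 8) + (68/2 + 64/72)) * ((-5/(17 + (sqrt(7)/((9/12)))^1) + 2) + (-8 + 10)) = 19240 * sqrt(7)/7467 + 8841742/22401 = 401.52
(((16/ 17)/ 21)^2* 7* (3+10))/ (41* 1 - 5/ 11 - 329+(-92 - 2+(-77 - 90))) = -9152/ 27510777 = -0.00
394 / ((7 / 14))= 788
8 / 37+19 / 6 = 3.38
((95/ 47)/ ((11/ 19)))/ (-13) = -1805/ 6721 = -0.27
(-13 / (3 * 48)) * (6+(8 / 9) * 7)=-715 / 648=-1.10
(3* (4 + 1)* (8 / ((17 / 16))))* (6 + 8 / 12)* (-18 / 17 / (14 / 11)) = -626.40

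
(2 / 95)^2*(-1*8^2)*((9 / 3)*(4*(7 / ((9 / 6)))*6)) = -86016 / 9025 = -9.53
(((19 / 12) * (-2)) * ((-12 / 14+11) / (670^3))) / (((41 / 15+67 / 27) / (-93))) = 1129113 / 592864025600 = 0.00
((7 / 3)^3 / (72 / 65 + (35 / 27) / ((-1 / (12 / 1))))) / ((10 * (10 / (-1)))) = 4459 / 507120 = 0.01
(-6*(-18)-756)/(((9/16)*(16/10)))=-720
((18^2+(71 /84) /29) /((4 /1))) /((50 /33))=1736537 /32480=53.46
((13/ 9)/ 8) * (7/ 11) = 91/ 792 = 0.11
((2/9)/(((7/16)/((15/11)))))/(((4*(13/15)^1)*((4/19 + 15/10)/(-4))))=-6080/13013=-0.47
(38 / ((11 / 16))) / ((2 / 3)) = 912 / 11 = 82.91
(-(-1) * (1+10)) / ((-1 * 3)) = -11 / 3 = -3.67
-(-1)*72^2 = 5184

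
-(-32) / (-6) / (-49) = 16 / 147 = 0.11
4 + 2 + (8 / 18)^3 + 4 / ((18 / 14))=6706 / 729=9.20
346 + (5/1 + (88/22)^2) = 367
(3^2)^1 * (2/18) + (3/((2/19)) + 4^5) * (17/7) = 2557.07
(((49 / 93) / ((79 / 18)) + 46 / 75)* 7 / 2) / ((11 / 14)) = 6600496 / 2020425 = 3.27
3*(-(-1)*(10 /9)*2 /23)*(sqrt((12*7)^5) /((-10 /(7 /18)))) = -728.96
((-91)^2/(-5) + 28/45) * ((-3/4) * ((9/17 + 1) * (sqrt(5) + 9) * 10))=968513 * sqrt(5)/51 + 2905539/17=213378.00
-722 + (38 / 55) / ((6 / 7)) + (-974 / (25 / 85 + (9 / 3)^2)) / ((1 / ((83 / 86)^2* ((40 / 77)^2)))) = -9711108000193 / 12990824385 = -747.54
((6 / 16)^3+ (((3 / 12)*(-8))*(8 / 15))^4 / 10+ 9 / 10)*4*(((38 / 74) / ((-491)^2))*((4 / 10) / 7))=2664780229 / 5057638299000000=0.00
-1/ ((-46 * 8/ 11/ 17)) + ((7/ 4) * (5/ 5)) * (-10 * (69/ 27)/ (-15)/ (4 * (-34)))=0.49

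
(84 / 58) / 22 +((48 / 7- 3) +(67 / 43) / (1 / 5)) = 1124735 / 96019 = 11.71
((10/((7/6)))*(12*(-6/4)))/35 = -216/49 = -4.41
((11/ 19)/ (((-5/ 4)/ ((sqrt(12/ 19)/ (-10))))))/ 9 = 44 * sqrt(57)/ 81225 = 0.00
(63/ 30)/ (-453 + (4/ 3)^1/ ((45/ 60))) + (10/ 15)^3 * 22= 7142257/ 1096470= 6.51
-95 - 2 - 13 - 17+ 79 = -48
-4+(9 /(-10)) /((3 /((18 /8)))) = -187 /40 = -4.68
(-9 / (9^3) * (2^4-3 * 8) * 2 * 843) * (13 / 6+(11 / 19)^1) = 703624 / 1539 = 457.20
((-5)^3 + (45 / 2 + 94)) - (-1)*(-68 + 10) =-66.50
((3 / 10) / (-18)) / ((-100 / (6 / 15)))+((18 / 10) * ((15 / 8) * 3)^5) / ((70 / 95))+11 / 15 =3944498952323 / 286720000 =13757.32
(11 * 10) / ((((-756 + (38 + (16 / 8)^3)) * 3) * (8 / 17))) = -187 / 1704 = -0.11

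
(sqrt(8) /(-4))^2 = 1 /2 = 0.50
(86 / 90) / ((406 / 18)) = 43 / 1015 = 0.04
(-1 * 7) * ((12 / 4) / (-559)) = 21 / 559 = 0.04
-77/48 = -1.60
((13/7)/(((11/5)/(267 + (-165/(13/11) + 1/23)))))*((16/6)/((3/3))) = 217720/759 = 286.85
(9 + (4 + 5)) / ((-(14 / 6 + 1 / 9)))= -81 / 11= -7.36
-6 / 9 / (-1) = 2 / 3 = 0.67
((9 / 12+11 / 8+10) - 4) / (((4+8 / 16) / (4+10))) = 455 / 18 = 25.28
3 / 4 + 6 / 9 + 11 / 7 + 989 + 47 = 87275 / 84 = 1038.99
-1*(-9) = 9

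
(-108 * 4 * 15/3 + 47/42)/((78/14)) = -90673/234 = -387.49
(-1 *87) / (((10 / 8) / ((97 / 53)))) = -33756 / 265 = -127.38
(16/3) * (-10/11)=-160/33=-4.85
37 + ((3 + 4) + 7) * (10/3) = 251/3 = 83.67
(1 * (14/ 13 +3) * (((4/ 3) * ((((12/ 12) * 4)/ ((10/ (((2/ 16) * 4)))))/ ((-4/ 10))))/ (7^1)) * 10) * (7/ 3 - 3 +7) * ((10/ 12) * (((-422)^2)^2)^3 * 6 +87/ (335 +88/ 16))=-729129616659673852161514640239112950520/ 185913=-3921886133081999925564725000000000.00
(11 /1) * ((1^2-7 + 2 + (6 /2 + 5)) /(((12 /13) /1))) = 143 /3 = 47.67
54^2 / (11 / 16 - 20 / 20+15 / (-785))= -7324992 / 833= -8793.51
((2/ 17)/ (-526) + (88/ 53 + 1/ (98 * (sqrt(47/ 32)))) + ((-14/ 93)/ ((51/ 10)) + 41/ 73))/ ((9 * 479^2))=2 * sqrt(94)/ 4755623607 + 10580439142/ 9966005881376949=0.00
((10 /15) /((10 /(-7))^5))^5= -1341068619663964900807 /75937500000000000000000000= -0.00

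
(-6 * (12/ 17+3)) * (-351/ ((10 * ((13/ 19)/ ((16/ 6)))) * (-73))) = -258552/ 6205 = -41.67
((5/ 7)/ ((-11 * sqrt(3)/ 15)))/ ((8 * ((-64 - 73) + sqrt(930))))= 0.00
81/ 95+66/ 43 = 9753/ 4085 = 2.39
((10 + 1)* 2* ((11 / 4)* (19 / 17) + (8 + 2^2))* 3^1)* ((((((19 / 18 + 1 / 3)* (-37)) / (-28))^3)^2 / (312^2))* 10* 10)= 176565950082244873046875 / 4520537514904091885568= 39.06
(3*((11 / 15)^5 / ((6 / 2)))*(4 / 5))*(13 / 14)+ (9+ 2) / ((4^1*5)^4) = 1072423231 / 6804000000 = 0.16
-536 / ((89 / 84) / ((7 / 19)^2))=-68.67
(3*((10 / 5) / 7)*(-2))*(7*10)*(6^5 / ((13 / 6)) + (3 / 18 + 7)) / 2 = -2804950 / 13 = -215765.38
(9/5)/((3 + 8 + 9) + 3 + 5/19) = 171/2210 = 0.08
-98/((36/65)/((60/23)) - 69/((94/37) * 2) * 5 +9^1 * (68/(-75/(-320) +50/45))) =-37124360/146666817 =-0.25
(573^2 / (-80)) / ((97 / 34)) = -5581593 / 3880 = -1438.55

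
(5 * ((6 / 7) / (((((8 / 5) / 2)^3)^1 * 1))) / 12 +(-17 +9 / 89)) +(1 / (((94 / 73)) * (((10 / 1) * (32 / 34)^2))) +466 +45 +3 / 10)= 74237702047 / 149918720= 495.19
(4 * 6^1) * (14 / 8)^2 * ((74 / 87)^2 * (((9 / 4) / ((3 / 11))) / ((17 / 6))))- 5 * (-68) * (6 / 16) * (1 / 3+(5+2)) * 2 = 28949063 / 14297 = 2024.83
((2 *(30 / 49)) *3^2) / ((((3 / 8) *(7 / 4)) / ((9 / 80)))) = 648 / 343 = 1.89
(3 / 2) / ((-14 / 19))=-57 / 28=-2.04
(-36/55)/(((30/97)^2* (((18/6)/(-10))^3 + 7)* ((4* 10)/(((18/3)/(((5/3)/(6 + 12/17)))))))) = -1016172/1715725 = -0.59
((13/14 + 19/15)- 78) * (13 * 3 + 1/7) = -2180903/735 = -2967.21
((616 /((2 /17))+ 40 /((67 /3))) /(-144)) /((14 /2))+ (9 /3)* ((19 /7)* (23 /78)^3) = -123336737 /24729432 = -4.99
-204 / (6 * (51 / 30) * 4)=-5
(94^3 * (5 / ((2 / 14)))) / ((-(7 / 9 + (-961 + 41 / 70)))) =18314377200 / 604571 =30293.18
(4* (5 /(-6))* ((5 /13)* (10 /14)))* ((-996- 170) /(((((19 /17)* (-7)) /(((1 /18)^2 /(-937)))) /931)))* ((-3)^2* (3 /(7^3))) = 1238875 /37602747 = 0.03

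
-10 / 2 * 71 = -355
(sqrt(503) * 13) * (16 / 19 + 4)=1196 * sqrt(503) / 19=1411.76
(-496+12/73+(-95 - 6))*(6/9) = -397.89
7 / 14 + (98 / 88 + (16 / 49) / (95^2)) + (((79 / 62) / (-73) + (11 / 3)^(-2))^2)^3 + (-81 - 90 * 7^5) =-18046721318368867255513981187998323967306566639 / 11930065008840174928610577856633977793600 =-1512709.39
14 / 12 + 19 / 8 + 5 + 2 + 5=373 / 24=15.54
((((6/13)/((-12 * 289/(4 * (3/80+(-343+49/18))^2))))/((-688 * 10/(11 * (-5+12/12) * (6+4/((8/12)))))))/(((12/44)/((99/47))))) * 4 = -79875666840299/546688584000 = -146.11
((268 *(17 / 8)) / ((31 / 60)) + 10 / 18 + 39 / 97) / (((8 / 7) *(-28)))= -14928163 / 433008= -34.48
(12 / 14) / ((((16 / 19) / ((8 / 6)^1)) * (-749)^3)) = -19 / 5882656486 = -0.00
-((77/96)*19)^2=-2140369/9216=-232.24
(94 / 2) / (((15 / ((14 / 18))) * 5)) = 329 / 675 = 0.49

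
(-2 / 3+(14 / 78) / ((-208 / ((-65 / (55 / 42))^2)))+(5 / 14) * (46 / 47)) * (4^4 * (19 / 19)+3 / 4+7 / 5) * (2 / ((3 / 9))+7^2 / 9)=-41377261249 / 5732496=-7218.02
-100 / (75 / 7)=-28 / 3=-9.33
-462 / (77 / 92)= -552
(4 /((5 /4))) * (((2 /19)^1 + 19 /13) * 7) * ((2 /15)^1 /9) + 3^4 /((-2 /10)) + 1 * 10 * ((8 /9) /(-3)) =-67930937 /166725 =-407.44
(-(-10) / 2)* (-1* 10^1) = -50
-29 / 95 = -0.31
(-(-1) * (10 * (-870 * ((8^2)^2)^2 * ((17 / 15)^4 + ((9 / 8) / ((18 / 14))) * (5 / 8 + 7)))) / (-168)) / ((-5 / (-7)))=102485767094272 / 10125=10122051071.04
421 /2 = 210.50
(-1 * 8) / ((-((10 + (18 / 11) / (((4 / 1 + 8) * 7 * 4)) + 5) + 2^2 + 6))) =4928 / 15403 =0.32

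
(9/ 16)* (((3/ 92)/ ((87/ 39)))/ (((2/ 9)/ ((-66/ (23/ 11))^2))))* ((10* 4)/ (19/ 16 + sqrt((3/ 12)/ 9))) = 384238404/ 352843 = 1088.98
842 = 842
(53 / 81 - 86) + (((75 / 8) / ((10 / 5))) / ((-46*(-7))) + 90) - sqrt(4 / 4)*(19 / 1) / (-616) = 21573757 / 4590432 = 4.70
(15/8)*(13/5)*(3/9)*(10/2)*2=65/4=16.25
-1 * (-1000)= 1000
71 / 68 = 1.04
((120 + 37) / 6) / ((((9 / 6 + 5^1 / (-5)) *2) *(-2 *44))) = -157 / 528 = -0.30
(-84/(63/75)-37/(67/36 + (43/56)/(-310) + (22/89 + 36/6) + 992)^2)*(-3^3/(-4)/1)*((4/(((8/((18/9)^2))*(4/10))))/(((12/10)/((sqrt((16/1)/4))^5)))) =-90000.03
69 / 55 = 1.25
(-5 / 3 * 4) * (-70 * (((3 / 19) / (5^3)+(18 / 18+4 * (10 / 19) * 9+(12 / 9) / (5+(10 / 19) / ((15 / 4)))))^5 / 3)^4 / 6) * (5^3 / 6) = 585299314212821057432853605701760476534704471219331234101103639733140816942210185785124750735400120764858589897337095488228698820859524022272 / 226868742916321735576171664423655478117845775129800943636732286366500924046640808029451363836415112018585205078125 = 2579902840245836992567683000.00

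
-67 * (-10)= 670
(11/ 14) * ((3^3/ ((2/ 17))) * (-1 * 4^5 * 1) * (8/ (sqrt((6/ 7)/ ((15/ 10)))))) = -5170176 * sqrt(7)/ 7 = -1954142.85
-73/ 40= -1.82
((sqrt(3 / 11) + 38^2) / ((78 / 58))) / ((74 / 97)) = 2813*sqrt(33) / 31746 + 2030986 / 1443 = 1407.98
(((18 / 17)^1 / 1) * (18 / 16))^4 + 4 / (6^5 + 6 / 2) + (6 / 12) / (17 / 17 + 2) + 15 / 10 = 204051836001 / 55441907968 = 3.68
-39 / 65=-3 / 5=-0.60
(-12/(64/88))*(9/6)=-99/4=-24.75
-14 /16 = -7 /8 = -0.88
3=3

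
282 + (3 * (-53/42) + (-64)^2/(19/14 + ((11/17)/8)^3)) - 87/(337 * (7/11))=53087265144375/16112744426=3294.74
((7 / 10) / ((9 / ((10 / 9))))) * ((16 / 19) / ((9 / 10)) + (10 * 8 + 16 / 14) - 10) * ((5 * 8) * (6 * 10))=14949.62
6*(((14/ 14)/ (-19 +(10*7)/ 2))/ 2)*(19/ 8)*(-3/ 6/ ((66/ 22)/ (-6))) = 57/ 128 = 0.45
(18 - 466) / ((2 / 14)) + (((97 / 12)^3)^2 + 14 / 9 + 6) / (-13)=-954727161409 / 38817792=-24595.09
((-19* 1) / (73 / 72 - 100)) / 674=684 / 2401799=0.00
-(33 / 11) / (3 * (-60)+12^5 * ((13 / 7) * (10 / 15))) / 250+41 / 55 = 1472777323 / 1975677000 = 0.75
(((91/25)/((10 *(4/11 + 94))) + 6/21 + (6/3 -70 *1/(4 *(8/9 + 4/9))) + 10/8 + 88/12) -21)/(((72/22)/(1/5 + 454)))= -234474055849/72660000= -3227.00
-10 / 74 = -5 / 37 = -0.14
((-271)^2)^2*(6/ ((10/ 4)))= 64722965772/ 5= 12944593154.40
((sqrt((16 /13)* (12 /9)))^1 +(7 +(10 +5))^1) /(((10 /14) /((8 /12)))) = 112* sqrt(39) /585 +308 /15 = 21.73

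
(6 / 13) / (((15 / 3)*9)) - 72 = -14038 / 195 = -71.99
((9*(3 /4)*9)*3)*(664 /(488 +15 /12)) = 484056 /1957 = 247.35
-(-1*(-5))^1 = -5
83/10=8.30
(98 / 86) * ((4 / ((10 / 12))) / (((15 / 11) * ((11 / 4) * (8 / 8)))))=1568 / 1075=1.46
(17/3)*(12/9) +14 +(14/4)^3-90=-1841/72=-25.57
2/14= 0.14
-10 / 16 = -5 / 8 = -0.62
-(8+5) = -13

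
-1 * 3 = -3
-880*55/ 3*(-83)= 4017200/ 3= 1339066.67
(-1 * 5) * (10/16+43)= -218.12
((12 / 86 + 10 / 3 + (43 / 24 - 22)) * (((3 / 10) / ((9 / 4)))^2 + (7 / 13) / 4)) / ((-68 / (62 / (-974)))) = -106068887 / 44428425600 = -0.00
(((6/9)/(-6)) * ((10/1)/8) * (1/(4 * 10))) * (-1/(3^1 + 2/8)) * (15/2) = 5/624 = 0.01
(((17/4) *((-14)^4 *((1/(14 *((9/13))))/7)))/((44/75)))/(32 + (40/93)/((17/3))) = 142672075/1115664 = 127.88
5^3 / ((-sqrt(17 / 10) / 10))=-1250*sqrt(170) / 17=-958.71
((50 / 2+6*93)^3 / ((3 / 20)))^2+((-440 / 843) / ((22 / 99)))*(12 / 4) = 4413444196904286257780 / 2529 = 1745134122935660837.40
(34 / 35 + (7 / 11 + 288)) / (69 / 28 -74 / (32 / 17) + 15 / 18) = -5351952 / 665555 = -8.04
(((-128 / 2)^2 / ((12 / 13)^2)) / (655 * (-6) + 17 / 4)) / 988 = -3328 / 2685213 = -0.00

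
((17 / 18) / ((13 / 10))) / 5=17 / 117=0.15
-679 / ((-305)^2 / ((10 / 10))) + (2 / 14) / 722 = -3338641 / 470148350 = -0.01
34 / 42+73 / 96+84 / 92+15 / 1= 270217 / 15456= 17.48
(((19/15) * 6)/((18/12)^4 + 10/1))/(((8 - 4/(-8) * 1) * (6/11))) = 6688/61455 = 0.11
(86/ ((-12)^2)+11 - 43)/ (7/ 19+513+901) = -6137/ 276408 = -0.02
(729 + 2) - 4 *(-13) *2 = 835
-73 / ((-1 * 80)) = 73 / 80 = 0.91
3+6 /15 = 17 /5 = 3.40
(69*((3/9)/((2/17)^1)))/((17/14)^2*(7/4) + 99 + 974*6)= 21896/665905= 0.03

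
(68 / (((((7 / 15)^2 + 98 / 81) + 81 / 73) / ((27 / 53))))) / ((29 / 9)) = 610665075 / 144119879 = 4.24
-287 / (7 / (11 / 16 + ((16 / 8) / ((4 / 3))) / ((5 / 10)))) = -2419 / 16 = -151.19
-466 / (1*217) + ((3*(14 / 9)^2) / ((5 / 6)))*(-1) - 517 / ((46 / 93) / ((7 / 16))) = -3364617779 / 7187040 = -468.15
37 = 37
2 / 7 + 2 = 16 / 7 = 2.29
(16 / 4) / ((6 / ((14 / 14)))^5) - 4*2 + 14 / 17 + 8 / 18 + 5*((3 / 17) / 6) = -217603 / 33048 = -6.58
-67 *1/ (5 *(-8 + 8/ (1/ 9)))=-67/ 320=-0.21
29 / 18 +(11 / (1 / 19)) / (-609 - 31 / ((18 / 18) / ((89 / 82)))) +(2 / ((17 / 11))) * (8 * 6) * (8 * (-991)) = -7941176023135 / 16125282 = -492467.42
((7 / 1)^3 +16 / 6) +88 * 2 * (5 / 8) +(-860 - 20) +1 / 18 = -7637 / 18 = -424.28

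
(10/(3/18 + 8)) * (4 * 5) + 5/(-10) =2351/98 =23.99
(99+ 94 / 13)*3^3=2868.23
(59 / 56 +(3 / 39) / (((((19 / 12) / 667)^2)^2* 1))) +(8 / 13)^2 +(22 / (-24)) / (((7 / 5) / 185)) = 2422537688.45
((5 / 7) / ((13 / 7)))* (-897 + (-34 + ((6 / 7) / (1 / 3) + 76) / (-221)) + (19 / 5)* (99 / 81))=-64512992 / 180999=-356.43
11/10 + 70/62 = 691/310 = 2.23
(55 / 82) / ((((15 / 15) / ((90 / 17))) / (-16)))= -39600 / 697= -56.81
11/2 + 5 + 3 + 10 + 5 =57/2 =28.50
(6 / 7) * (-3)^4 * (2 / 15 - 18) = -43416 / 35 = -1240.46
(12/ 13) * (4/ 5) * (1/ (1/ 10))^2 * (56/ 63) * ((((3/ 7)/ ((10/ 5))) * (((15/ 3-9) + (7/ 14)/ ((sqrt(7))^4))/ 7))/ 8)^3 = -2689941195/ 11515950951232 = -0.00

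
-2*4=-8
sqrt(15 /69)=sqrt(115) /23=0.47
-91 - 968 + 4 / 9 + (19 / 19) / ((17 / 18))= -161797 / 153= -1057.50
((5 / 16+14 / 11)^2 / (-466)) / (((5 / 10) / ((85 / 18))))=-735165 / 14434816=-0.05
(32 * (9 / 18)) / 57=16 / 57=0.28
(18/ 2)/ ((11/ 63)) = 567/ 11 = 51.55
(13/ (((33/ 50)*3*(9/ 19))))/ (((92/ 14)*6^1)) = 43225/ 122958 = 0.35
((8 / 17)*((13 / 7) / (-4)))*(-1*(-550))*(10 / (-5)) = 28600 / 119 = 240.34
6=6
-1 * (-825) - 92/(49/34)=37297/49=761.16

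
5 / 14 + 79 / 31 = 1261 / 434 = 2.91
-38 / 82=-19 / 41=-0.46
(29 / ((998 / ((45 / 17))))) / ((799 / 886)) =578115 / 6777917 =0.09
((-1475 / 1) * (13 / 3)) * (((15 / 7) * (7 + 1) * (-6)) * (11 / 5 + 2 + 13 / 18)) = 67956200 / 21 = 3236009.52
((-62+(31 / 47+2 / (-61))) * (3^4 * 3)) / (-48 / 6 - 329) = 42757551 / 966179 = 44.25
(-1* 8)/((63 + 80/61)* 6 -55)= -488/20183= -0.02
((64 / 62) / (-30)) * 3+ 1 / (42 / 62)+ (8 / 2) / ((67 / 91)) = 1484243 / 218085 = 6.81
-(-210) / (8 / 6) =315 / 2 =157.50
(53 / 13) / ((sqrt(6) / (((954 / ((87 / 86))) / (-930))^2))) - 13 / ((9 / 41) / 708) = -125788 / 3 +550547146 * sqrt(6) / 787995975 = -41927.62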